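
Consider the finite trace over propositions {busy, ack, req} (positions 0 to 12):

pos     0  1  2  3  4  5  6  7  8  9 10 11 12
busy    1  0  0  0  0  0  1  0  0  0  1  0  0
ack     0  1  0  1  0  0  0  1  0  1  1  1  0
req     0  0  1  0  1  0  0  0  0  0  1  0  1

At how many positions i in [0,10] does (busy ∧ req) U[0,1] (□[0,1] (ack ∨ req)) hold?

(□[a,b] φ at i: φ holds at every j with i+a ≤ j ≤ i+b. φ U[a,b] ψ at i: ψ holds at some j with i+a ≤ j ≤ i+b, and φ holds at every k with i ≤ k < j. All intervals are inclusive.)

5

Evaluate at each i in [0,10]:
  i=0: ✗ (lhs fails at k=0 before rhs at j=1)
  i=1: ✓ (rhs at j=1)
  i=2: ✓ (rhs at j=2)
  i=3: ✓ (rhs at j=3)
  i=4: ✗ (no rhs in [4,5])
  i=5: ✗ (no rhs in [5,6])
  i=6: ✗ (no rhs in [6,7])
  i=7: ✗ (no rhs in [7,8])
  i=8: ✗ (lhs fails at k=8 before rhs at j=9)
  i=9: ✓ (rhs at j=9)
  i=10: ✓ (rhs at j=10)
Positions where it holds: {1, 2, 3, 9, 10} → 5.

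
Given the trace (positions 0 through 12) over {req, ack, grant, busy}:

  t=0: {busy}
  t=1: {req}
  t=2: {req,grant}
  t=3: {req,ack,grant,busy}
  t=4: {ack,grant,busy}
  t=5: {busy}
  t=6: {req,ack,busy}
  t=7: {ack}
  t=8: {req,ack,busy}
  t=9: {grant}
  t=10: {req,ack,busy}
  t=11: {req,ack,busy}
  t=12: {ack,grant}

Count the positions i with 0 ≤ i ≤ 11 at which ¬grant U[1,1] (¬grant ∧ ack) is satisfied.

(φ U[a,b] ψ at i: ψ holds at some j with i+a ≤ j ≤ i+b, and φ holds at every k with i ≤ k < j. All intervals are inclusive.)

4

Evaluate at each i in [0,11]:
  i=0: ✗ (no rhs in [1,1])
  i=1: ✗ (no rhs in [2,2])
  i=2: ✗ (no rhs in [3,3])
  i=3: ✗ (no rhs in [4,4])
  i=4: ✗ (no rhs in [5,5])
  i=5: ✓ (rhs at j=6; lhs holds on [5,5])
  i=6: ✓ (rhs at j=7; lhs holds on [6,6])
  i=7: ✓ (rhs at j=8; lhs holds on [7,7])
  i=8: ✗ (no rhs in [9,9])
  i=9: ✗ (lhs fails at k=9 before rhs at j=10)
  i=10: ✓ (rhs at j=11; lhs holds on [10,10])
  i=11: ✗ (no rhs in [12,12])
Positions where it holds: {5, 6, 7, 10} → 4.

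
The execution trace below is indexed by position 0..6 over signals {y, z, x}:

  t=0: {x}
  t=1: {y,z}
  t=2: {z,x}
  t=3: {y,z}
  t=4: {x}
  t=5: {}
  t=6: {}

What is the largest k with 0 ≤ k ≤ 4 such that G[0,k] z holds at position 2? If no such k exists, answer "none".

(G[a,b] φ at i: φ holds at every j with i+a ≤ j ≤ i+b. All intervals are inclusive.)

1

z must hold from j=2 onward; find where it first fails.
  j=2: holds
  j=3: holds
  j=4: fails
Holds on [2,3], so largest k = 1.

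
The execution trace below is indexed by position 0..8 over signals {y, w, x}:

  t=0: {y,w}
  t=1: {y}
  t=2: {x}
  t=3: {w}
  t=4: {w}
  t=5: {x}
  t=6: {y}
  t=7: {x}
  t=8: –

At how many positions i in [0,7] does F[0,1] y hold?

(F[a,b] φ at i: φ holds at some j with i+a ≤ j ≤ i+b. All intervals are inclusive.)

Evaluate at each i in [0,7]:
  i=0: ✓ (witness j=0)
  i=1: ✓ (witness j=1)
  i=2: ✗ (none in [2,3])
  i=3: ✗ (none in [3,4])
  i=4: ✗ (none in [4,5])
  i=5: ✓ (witness j=6)
  i=6: ✓ (witness j=6)
  i=7: ✗ (none in [7,8])
Positions where it holds: {0, 1, 5, 6} → 4.

4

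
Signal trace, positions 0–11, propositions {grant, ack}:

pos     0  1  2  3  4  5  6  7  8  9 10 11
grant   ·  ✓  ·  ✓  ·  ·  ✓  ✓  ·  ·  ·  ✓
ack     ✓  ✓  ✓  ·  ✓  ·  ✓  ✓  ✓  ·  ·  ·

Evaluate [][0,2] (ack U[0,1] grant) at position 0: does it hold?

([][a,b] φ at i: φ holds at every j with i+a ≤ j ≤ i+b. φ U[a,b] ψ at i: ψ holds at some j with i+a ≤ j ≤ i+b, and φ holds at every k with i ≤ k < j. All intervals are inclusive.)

Check (ack U[0,1] grant) at every j in [0,2]:
  j=0: holds
  j=1: holds
  j=2: holds
All positions satisfy it → formula holds.

Holds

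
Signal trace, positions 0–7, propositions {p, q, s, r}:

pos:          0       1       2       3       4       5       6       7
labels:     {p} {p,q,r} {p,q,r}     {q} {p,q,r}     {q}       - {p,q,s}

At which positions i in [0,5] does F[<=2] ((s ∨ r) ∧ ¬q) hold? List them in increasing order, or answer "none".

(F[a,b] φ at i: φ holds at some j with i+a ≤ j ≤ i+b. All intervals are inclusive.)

none

Evaluate at each i in [0,5]:
  i=0: ✗ (none in [0,2])
  i=1: ✗ (none in [1,3])
  i=2: ✗ (none in [2,4])
  i=3: ✗ (none in [3,5])
  i=4: ✗ (none in [4,6])
  i=5: ✗ (none in [5,7])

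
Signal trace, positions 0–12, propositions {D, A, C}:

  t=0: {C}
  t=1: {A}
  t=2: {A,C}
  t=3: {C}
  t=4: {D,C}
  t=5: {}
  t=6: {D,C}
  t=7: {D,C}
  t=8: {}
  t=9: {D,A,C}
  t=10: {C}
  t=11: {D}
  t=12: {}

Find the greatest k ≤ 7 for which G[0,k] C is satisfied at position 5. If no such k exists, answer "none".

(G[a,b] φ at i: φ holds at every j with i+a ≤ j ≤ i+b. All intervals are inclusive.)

none

C must hold from j=5 onward; find where it first fails.
  j=5: fails → no k works.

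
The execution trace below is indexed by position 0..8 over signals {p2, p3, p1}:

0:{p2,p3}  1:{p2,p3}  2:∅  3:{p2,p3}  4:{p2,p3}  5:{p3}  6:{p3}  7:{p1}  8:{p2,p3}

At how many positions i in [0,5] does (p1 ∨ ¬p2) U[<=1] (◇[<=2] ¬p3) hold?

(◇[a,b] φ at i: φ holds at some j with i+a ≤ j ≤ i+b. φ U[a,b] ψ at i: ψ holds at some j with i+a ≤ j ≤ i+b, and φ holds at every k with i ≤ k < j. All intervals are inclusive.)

Evaluate at each i in [0,5]:
  i=0: ✓ (rhs at j=0)
  i=1: ✓ (rhs at j=1)
  i=2: ✓ (rhs at j=2)
  i=3: ✗ (no rhs in [3,4])
  i=4: ✗ (lhs fails at k=4 before rhs at j=5)
  i=5: ✓ (rhs at j=5)
Positions where it holds: {0, 1, 2, 5} → 4.

4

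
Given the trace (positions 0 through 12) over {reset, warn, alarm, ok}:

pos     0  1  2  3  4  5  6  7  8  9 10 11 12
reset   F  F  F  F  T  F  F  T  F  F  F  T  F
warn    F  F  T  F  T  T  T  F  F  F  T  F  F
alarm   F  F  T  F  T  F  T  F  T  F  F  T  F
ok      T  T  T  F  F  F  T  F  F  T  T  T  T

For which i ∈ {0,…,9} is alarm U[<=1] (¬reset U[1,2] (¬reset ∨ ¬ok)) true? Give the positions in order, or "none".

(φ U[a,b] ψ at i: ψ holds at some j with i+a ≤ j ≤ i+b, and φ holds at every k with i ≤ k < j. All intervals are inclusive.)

0, 1, 2, 3, 4, 5, 6, 8, 9

Evaluate at each i in [0,9]:
  i=0: ✓ (rhs at j=0)
  i=1: ✓ (rhs at j=1)
  i=2: ✓ (rhs at j=2)
  i=3: ✓ (rhs at j=3)
  i=4: ✓ (rhs at j=5; lhs holds on [4,4])
  i=5: ✓ (rhs at j=5)
  i=6: ✓ (rhs at j=6)
  i=7: ✗ (lhs fails at k=7 before rhs at j=8)
  i=8: ✓ (rhs at j=8)
  i=9: ✓ (rhs at j=9)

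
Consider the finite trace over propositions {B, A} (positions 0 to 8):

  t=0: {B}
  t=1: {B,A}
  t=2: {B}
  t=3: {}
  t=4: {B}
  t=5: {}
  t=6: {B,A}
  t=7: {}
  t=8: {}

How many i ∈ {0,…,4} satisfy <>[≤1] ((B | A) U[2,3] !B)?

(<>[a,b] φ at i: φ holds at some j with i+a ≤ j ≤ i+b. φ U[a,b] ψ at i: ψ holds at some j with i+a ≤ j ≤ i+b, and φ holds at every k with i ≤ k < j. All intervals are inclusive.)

2

Evaluate at each i in [0,4]:
  i=0: ✓ (witness j=0)
  i=1: ✓ (witness j=1)
  i=2: ✗ (none in [2,3])
  i=3: ✗ (none in [3,4])
  i=4: ✗ (none in [4,5])
Positions where it holds: {0, 1} → 2.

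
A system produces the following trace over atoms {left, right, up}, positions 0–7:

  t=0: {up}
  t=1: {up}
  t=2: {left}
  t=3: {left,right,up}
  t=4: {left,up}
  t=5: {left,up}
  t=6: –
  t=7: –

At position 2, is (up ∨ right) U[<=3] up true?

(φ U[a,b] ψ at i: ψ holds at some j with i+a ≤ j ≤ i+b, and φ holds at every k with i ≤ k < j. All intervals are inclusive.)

False

Need some j in [2,5] with up, and (up ∨ right) at every k in [2,j-1].
  j=2: up false.
  j=3: up holds, but (up ∨ right) fails at k=2 → not this j.
  j=4: up holds, but (up ∨ right) fails at k=2 → not this j.
  j=5: up holds, but (up ∨ right) fails at k=2 → not this j.
No j in the window works → until fails.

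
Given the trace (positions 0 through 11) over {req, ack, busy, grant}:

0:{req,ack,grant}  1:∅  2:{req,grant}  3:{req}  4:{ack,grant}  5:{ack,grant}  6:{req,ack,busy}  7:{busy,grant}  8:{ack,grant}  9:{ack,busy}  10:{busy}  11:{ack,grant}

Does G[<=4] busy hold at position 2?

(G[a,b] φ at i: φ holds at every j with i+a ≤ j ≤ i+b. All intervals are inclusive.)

Check busy at every j in [2,6]:
  j=2: false
  j=3: false
  j=4: false
  j=5: false
  j=6: true
Fails at j=2 → formula fails.

Does not hold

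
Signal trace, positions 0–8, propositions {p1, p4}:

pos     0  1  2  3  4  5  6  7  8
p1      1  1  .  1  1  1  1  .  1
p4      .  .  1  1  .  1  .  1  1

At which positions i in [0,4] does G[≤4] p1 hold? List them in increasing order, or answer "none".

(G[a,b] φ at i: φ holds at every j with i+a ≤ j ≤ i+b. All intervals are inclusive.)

none

Evaluate at each i in [0,4]:
  i=0: ✗ (fails at j=2)
  i=1: ✗ (fails at j=2)
  i=2: ✗ (fails at j=2)
  i=3: ✗ (fails at j=7)
  i=4: ✗ (fails at j=7)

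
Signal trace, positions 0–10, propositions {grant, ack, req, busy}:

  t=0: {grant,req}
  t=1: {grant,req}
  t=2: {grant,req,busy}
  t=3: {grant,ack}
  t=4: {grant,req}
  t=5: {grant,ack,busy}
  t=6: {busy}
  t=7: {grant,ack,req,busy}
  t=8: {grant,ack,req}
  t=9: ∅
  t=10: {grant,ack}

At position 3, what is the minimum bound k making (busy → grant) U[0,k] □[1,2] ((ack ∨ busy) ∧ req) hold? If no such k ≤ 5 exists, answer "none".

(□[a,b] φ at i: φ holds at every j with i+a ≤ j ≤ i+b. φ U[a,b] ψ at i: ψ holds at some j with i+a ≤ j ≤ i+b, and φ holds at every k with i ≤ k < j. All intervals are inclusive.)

3

Need earliest j ≥ 3 with □[1,2] ((ack ∨ busy) ∧ req), and (busy → grant) at every k in [3,j-1].
  j=3: rhs fails.
  j=4: rhs fails.
  j=5: rhs fails.
  j=6: rhs holds; lhs holds on [3,5]. k = 3.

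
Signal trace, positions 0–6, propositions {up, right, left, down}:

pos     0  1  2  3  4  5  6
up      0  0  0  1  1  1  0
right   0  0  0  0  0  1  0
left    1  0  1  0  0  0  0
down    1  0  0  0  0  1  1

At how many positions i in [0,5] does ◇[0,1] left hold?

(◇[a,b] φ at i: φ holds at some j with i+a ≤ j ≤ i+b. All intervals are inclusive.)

3

Evaluate at each i in [0,5]:
  i=0: ✓ (witness j=0)
  i=1: ✓ (witness j=2)
  i=2: ✓ (witness j=2)
  i=3: ✗ (none in [3,4])
  i=4: ✗ (none in [4,5])
  i=5: ✗ (none in [5,6])
Positions where it holds: {0, 1, 2} → 3.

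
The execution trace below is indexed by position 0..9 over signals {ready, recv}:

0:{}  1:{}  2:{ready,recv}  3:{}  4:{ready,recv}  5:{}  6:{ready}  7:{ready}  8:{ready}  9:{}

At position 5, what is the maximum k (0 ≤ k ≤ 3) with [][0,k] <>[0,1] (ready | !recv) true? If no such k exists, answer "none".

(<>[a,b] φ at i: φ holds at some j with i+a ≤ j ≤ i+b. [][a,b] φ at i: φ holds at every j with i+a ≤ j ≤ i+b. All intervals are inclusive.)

<>[0,1] (ready | !recv) must hold from j=5 onward; find where it first fails.
  j=5: holds
  j=6: holds
  j=7: holds
  j=8: holds
Holds through j=8; largest k = 3.

3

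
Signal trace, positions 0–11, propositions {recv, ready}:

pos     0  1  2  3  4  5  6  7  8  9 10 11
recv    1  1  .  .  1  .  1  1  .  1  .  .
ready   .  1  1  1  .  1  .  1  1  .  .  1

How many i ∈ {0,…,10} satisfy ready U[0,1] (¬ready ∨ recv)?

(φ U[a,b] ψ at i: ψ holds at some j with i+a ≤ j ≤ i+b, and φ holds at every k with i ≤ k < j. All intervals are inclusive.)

10

Evaluate at each i in [0,10]:
  i=0: ✓ (rhs at j=0)
  i=1: ✓ (rhs at j=1)
  i=2: ✗ (no rhs in [2,3])
  i=3: ✓ (rhs at j=4; lhs holds on [3,3])
  i=4: ✓ (rhs at j=4)
  i=5: ✓ (rhs at j=6; lhs holds on [5,5])
  i=6: ✓ (rhs at j=6)
  i=7: ✓ (rhs at j=7)
  i=8: ✓ (rhs at j=9; lhs holds on [8,8])
  i=9: ✓ (rhs at j=9)
  i=10: ✓ (rhs at j=10)
Positions where it holds: {0, 1, 3, 4, 5, 6, 7, 8, 9, 10} → 10.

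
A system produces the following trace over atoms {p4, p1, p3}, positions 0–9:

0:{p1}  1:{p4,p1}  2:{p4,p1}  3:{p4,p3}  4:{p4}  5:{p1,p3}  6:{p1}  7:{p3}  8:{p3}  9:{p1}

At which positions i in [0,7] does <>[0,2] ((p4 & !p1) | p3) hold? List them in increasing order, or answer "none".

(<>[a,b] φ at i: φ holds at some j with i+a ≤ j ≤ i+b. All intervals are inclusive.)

Evaluate at each i in [0,7]:
  i=0: ✗ (none in [0,2])
  i=1: ✓ (witness j=3)
  i=2: ✓ (witness j=3)
  i=3: ✓ (witness j=3)
  i=4: ✓ (witness j=4)
  i=5: ✓ (witness j=5)
  i=6: ✓ (witness j=7)
  i=7: ✓ (witness j=7)

1, 2, 3, 4, 5, 6, 7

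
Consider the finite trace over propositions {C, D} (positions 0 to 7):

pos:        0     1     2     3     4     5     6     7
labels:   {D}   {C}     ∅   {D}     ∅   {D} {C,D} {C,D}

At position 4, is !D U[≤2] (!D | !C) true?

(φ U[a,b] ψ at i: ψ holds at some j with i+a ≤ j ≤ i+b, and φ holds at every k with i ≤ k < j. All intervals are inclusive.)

True

Need some j in [4,6] with (!D | !C), and !D at every k in [4,j-1].
  j=4: (!D | !C) holds; no prefix to check → satisfied.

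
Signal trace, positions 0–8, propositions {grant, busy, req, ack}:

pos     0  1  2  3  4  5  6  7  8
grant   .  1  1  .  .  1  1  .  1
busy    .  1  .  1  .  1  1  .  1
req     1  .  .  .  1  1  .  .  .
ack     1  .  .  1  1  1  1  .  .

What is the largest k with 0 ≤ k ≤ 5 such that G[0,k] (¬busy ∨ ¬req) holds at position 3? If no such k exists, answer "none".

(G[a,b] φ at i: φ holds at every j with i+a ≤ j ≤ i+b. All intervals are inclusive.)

1

(¬busy ∨ ¬req) must hold from j=3 onward; find where it first fails.
  j=3: holds
  j=4: holds
  j=5: fails
Holds on [3,4], so largest k = 1.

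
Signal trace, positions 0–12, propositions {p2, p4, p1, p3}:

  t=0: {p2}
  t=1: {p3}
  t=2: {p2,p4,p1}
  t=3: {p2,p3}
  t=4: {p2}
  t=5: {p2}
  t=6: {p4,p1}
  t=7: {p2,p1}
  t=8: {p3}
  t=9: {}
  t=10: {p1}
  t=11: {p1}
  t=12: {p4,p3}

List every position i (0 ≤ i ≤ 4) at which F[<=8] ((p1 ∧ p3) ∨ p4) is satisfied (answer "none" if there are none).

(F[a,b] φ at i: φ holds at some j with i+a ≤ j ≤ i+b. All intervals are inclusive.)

0, 1, 2, 3, 4

Evaluate at each i in [0,4]:
  i=0: ✓ (witness j=2)
  i=1: ✓ (witness j=2)
  i=2: ✓ (witness j=2)
  i=3: ✓ (witness j=6)
  i=4: ✓ (witness j=6)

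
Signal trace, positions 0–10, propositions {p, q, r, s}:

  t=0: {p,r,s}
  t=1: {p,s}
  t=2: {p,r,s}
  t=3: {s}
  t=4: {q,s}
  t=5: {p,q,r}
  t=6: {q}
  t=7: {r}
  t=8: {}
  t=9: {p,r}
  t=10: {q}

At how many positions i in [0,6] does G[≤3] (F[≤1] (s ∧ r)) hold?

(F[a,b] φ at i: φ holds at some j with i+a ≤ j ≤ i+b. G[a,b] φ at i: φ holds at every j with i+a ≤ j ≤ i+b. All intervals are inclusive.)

0

Evaluate at each i in [0,6]:
  i=0: ✗ (fails at j=3)
  i=1: ✗ (fails at j=3)
  i=2: ✗ (fails at j=3)
  i=3: ✗ (fails at j=3)
  i=4: ✗ (fails at j=4)
  i=5: ✗ (fails at j=5)
  i=6: ✗ (fails at j=6)
Positions where it holds: {} → 0.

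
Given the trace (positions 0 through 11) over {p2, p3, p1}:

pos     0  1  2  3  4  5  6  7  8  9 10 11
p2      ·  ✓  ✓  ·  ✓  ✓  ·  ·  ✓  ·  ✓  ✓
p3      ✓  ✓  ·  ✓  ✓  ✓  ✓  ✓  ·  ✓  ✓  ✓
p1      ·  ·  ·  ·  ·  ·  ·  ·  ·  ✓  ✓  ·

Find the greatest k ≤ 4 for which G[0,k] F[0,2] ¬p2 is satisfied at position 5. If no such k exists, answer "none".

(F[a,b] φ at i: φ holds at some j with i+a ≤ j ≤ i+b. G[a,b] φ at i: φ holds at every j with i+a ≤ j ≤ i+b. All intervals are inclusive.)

4

F[0,2] ¬p2 must hold from j=5 onward; find where it first fails.
  j=5: holds
  j=6: holds
  j=7: holds
  j=8: holds
  j=9: holds
Holds through j=9; largest k = 4.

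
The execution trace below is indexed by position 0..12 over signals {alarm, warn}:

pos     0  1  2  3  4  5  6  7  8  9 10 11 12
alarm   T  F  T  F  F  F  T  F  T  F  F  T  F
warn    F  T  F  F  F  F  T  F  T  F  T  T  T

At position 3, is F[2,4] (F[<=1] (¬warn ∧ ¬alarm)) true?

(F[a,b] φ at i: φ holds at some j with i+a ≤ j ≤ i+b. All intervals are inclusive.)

Holds

Check F[<=1] (¬warn ∧ ¬alarm) at each j in [5,7]:
  j=5: holds (witness at 5)
  j=6: holds (witness at 7)
  j=7: holds (witness at 7)
Found at j=5 → formula holds.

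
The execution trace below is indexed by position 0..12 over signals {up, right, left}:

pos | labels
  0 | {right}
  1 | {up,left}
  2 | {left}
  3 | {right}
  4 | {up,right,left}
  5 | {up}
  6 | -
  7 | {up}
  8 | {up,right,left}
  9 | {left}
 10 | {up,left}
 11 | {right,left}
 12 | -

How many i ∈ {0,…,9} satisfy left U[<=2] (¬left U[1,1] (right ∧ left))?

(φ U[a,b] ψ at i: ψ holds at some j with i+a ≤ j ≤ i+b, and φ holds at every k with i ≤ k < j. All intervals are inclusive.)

4

Evaluate at each i in [0,9]:
  i=0: ✗ (no rhs in [0,2])
  i=1: ✓ (rhs at j=3; lhs holds on [1,2])
  i=2: ✓ (rhs at j=3; lhs holds on [2,2])
  i=3: ✓ (rhs at j=3)
  i=4: ✗ (no rhs in [4,6])
  i=5: ✗ (lhs fails at k=5 before rhs at j=7)
  i=6: ✗ (lhs fails at k=6 before rhs at j=7)
  i=7: ✓ (rhs at j=7)
  i=8: ✗ (no rhs in [8,10])
  i=9: ✗ (no rhs in [9,11])
Positions where it holds: {1, 2, 3, 7} → 4.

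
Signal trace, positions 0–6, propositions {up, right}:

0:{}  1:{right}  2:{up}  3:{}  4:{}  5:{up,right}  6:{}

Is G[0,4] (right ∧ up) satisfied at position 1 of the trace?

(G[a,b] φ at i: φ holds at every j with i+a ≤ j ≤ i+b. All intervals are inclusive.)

False

Check (right ∧ up) at every j in [1,5]:
  j=1: false
  j=2: false
  j=3: false
  j=4: false
  j=5: true
Fails at j=1 → formula fails.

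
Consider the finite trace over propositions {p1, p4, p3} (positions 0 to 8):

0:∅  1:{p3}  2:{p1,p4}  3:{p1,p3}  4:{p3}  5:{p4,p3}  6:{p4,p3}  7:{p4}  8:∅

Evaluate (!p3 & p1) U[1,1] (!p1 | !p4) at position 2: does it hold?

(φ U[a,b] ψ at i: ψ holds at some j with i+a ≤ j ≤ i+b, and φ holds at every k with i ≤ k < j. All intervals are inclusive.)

Need some j in [3,3] with (!p1 | !p4), and (!p3 & p1) at every k in [2,j-1].
  j=3: (!p1 | !p4) holds; (!p3 & p1) holds at every k in [2,2] → satisfied.

Holds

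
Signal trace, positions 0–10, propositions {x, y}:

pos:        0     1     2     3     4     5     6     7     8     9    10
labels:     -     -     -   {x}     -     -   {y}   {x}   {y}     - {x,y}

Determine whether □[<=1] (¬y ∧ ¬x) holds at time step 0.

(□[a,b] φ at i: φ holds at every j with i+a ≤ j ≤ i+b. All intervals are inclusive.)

Holds

Check (¬y ∧ ¬x) at every j in [0,1]:
  j=0: true
  j=1: true
All positions satisfy it → formula holds.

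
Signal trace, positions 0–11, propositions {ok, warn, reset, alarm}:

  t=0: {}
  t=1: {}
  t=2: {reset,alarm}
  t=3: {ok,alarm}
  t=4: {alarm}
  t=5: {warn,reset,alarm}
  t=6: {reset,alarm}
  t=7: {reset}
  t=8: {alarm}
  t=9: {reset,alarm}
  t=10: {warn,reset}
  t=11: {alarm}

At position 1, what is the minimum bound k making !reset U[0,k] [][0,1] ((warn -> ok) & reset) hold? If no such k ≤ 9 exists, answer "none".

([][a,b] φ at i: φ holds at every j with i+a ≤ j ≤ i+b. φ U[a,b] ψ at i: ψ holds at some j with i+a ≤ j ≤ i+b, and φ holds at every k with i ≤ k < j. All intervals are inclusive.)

none

Need earliest j ≥ 1 with [][0,1] ((warn -> ok) & reset), and !reset at every k in [1,j-1].
  j=1: rhs fails.
  j=2: rhs fails.
  j=3: rhs fails.
  j=4: rhs fails.
  j=5: rhs fails.
  j=6: rhs holds but lhs fails at k=2.
  j=7: rhs fails.
  j=8: rhs fails.
  j=9: rhs fails.
  j=10: rhs fails.
No witness within the range → none.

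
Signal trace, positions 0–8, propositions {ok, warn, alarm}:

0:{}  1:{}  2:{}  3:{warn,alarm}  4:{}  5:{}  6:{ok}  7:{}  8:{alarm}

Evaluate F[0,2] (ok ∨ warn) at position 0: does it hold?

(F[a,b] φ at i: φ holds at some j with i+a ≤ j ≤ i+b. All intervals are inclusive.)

No

Check (ok ∨ warn) at each j in [0,2]:
  j=0: false
  j=1: false
  j=2: false
No position in the window satisfies it → formula fails.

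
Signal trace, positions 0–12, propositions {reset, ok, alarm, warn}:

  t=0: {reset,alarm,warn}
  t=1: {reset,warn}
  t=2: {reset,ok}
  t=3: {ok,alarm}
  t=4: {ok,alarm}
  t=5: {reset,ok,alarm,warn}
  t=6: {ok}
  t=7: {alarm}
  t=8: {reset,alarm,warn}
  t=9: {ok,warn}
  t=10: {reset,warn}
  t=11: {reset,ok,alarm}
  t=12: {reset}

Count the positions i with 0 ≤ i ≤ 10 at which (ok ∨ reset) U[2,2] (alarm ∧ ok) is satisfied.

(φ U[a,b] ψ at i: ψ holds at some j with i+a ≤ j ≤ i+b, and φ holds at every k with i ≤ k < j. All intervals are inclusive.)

Evaluate at each i in [0,10]:
  i=0: ✗ (no rhs in [2,2])
  i=1: ✓ (rhs at j=3; lhs holds on [1,2])
  i=2: ✓ (rhs at j=4; lhs holds on [2,3])
  i=3: ✓ (rhs at j=5; lhs holds on [3,4])
  i=4: ✗ (no rhs in [6,6])
  i=5: ✗ (no rhs in [7,7])
  i=6: ✗ (no rhs in [8,8])
  i=7: ✗ (no rhs in [9,9])
  i=8: ✗ (no rhs in [10,10])
  i=9: ✓ (rhs at j=11; lhs holds on [9,10])
  i=10: ✗ (no rhs in [12,12])
Positions where it holds: {1, 2, 3, 9} → 4.

4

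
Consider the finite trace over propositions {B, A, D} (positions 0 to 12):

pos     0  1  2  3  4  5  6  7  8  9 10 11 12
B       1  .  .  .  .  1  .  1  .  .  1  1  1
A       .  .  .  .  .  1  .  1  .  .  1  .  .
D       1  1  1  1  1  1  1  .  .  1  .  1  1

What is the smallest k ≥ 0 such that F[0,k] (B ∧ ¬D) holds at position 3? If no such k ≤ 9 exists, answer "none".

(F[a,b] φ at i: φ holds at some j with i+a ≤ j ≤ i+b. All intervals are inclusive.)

Scan j = 3,4,… for (B ∧ ¬D):
  j=3: fails
  j=4: fails
  j=5: fails
  j=6: fails
  j=7: holds
First hit at j=7, so smallest k = 7-3 = 4.

4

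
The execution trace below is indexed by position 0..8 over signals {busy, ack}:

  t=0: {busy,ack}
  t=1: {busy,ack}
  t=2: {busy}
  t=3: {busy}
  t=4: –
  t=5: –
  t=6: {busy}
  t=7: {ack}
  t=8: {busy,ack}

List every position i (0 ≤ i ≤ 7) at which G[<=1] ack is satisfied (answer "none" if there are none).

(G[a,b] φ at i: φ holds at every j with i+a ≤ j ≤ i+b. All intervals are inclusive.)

Evaluate at each i in [0,7]:
  i=0: ✓ (all of [0,1])
  i=1: ✗ (fails at j=2)
  i=2: ✗ (fails at j=2)
  i=3: ✗ (fails at j=3)
  i=4: ✗ (fails at j=4)
  i=5: ✗ (fails at j=5)
  i=6: ✗ (fails at j=6)
  i=7: ✓ (all of [7,8])

0, 7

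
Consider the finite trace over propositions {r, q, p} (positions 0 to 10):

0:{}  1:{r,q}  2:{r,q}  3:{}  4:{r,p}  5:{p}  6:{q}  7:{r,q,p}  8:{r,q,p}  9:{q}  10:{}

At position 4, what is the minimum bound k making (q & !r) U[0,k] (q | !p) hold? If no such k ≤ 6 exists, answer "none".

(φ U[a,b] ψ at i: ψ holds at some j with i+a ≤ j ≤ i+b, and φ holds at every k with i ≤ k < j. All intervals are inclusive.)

none

Need earliest j ≥ 4 with (q | !p), and (q & !r) at every k in [4,j-1].
  j=4: rhs fails.
  j=5: rhs fails.
  j=6: rhs holds but lhs fails at k=4.
  j=7: rhs holds but lhs fails at k=4.
  j=8: rhs holds but lhs fails at k=4.
  j=9: rhs holds but lhs fails at k=4.
  j=10: rhs holds but lhs fails at k=4.
No witness within the range → none.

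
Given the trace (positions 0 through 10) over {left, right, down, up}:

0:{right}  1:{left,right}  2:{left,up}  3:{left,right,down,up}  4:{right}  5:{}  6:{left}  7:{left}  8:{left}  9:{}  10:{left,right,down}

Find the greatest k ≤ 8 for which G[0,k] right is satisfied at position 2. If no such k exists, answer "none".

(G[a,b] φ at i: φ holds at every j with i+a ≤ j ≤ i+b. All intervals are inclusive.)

right must hold from j=2 onward; find where it first fails.
  j=2: fails → no k works.

none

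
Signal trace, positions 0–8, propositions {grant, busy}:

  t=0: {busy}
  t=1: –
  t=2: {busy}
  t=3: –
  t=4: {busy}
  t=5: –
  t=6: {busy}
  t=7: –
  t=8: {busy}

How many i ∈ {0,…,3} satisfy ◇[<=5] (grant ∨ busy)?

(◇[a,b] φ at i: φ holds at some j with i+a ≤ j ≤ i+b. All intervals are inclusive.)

Evaluate at each i in [0,3]:
  i=0: ✓ (witness j=0)
  i=1: ✓ (witness j=2)
  i=2: ✓ (witness j=2)
  i=3: ✓ (witness j=4)
Positions where it holds: {0, 1, 2, 3} → 4.

4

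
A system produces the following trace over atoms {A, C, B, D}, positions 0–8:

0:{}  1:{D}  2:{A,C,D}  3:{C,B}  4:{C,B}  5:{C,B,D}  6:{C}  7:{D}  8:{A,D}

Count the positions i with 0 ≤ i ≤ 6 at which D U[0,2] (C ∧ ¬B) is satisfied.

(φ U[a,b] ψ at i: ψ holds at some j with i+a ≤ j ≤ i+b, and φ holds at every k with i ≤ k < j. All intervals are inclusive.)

Evaluate at each i in [0,6]:
  i=0: ✗ (lhs fails at k=0 before rhs at j=2)
  i=1: ✓ (rhs at j=2; lhs holds on [1,1])
  i=2: ✓ (rhs at j=2)
  i=3: ✗ (no rhs in [3,5])
  i=4: ✗ (lhs fails at k=4 before rhs at j=6)
  i=5: ✓ (rhs at j=6; lhs holds on [5,5])
  i=6: ✓ (rhs at j=6)
Positions where it holds: {1, 2, 5, 6} → 4.

4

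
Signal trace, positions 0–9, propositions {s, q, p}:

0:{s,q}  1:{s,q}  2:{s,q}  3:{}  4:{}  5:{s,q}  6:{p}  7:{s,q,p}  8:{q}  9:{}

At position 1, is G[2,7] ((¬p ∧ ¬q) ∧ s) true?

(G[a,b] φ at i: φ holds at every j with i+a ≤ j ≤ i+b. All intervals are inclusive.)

Check ((¬p ∧ ¬q) ∧ s) at every j in [3,8]:
  j=3: false
  j=4: false
  j=5: false
  j=6: false
  j=7: false
  j=8: false
Fails at j=3 → formula fails.

False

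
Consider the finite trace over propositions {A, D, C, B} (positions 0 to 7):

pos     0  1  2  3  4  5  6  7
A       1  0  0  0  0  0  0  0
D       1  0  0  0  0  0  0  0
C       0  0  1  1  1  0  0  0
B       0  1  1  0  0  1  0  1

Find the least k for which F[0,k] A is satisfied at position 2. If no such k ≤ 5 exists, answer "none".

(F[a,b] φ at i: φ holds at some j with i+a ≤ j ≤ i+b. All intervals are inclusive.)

Scan j = 2,3,… for A:
  j=2: fails
  j=3: fails
  j=4: fails
  j=5: fails
  j=6: fails
  j=7: fails
No j in [2,7] satisfies it → none.

none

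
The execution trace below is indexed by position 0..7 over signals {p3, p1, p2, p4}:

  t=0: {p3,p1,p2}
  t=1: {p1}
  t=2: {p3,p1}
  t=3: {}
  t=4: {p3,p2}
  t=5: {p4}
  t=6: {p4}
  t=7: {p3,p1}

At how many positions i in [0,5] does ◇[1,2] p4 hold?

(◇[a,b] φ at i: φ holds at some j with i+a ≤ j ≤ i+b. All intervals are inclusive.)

Evaluate at each i in [0,5]:
  i=0: ✗ (none in [1,2])
  i=1: ✗ (none in [2,3])
  i=2: ✗ (none in [3,4])
  i=3: ✓ (witness j=5)
  i=4: ✓ (witness j=5)
  i=5: ✓ (witness j=6)
Positions where it holds: {3, 4, 5} → 3.

3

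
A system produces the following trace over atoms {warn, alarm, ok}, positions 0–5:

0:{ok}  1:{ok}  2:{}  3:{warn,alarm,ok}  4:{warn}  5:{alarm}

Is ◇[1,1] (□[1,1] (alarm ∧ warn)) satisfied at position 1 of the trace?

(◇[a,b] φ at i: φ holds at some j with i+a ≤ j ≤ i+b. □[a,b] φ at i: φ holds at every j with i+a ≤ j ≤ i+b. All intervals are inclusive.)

Yes

Check □[1,1] (alarm ∧ warn) at each j in [2,2]:
  j=2: holds on [3,3]
Found at j=2 → formula holds.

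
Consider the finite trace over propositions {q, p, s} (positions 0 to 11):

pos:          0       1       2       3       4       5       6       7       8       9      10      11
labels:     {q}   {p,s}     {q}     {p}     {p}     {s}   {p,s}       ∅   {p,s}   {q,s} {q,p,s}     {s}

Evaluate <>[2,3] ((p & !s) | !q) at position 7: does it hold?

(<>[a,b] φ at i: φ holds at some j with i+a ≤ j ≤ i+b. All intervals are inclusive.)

Check ((p & !s) | !q) at each j in [9,10]:
  j=9: false
  j=10: false
No position in the window satisfies it → formula fails.

False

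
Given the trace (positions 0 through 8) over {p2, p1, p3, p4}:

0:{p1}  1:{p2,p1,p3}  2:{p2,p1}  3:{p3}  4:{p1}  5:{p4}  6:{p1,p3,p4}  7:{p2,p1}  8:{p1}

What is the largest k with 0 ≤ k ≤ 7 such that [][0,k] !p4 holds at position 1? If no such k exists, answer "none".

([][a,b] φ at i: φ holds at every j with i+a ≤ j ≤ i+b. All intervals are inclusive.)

!p4 must hold from j=1 onward; find where it first fails.
  j=1: holds
  j=2: holds
  j=3: holds
  j=4: holds
  j=5: fails
Holds on [1,4], so largest k = 3.

3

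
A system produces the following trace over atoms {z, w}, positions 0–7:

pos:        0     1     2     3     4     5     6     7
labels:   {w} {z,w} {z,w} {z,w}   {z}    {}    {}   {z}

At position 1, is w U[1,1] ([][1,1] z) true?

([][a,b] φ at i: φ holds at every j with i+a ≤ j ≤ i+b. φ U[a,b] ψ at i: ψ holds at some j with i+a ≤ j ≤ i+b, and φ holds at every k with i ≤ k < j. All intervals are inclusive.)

Yes

Need some j in [2,2] with [][1,1] z, and w at every k in [1,j-1].
  j=2: [][1,1] z holds; w holds at every k in [1,1] → satisfied.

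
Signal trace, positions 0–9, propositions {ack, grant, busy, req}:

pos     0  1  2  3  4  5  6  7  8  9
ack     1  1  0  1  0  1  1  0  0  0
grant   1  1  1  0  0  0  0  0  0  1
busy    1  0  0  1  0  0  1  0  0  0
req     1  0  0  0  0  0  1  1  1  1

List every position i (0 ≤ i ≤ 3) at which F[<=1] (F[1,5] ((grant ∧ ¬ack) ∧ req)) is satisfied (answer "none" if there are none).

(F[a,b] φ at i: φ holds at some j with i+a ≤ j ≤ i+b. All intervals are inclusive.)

Evaluate at each i in [0,3]:
  i=0: ✗ (none in [0,1])
  i=1: ✗ (none in [1,2])
  i=2: ✗ (none in [2,3])
  i=3: ✓ (witness j=4)

3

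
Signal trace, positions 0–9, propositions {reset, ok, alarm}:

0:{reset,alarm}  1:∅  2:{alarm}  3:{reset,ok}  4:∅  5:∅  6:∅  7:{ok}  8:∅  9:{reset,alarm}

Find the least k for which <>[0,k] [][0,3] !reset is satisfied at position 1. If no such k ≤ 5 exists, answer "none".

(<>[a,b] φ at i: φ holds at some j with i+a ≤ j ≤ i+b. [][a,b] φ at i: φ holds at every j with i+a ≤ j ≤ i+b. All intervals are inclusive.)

Scan j = 1,2,… for [][0,3] !reset:
  j=1: fails
  j=2: fails
  j=3: fails
  j=4: holds
First hit at j=4, so smallest k = 4-1 = 3.

3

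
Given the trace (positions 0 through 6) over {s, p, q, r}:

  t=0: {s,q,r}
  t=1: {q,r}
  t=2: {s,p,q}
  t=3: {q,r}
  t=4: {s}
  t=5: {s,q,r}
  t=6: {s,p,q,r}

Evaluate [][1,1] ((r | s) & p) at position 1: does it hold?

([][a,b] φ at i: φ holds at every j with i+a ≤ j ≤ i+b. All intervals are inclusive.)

True

Check ((r | s) & p) at every j in [2,2]:
  j=2: true
All positions satisfy it → formula holds.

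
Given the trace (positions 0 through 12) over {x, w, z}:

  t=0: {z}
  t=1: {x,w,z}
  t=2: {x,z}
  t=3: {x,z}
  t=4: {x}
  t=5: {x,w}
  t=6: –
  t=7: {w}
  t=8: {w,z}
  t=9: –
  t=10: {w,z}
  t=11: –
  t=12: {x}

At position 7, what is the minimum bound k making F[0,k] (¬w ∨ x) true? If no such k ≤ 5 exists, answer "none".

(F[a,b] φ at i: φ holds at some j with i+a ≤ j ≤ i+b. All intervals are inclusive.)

Scan j = 7,8,… for (¬w ∨ x):
  j=7: fails
  j=8: fails
  j=9: holds
First hit at j=9, so smallest k = 9-7 = 2.

2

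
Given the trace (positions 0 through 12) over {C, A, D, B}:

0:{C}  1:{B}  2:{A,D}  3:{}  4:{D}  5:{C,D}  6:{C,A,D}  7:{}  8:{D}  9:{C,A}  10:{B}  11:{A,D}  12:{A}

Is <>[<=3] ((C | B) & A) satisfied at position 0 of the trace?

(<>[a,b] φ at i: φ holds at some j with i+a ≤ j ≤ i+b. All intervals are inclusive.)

Check ((C | B) & A) at each j in [0,3]:
  j=0: false
  j=1: false
  j=2: false
  j=3: false
No position in the window satisfies it → formula fails.

False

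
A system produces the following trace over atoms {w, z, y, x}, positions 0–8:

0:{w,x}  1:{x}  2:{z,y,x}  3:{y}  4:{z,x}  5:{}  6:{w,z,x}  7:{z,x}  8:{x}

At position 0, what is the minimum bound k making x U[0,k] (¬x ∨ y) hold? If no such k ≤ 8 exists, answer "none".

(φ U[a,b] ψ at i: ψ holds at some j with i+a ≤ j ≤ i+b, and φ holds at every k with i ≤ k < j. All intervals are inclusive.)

2

Need earliest j ≥ 0 with (¬x ∨ y), and x at every k in [0,j-1].
  j=0: rhs fails.
  j=1: rhs fails.
  j=2: rhs holds; lhs holds on [0,1]. k = 2.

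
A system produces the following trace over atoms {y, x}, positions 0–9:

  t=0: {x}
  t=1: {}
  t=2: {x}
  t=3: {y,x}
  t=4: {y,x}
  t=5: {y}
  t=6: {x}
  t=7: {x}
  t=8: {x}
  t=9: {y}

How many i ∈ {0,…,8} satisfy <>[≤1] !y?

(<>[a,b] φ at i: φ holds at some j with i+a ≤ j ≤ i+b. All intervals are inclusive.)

7

Evaluate at each i in [0,8]:
  i=0: ✓ (witness j=0)
  i=1: ✓ (witness j=1)
  i=2: ✓ (witness j=2)
  i=3: ✗ (none in [3,4])
  i=4: ✗ (none in [4,5])
  i=5: ✓ (witness j=6)
  i=6: ✓ (witness j=6)
  i=7: ✓ (witness j=7)
  i=8: ✓ (witness j=8)
Positions where it holds: {0, 1, 2, 5, 6, 7, 8} → 7.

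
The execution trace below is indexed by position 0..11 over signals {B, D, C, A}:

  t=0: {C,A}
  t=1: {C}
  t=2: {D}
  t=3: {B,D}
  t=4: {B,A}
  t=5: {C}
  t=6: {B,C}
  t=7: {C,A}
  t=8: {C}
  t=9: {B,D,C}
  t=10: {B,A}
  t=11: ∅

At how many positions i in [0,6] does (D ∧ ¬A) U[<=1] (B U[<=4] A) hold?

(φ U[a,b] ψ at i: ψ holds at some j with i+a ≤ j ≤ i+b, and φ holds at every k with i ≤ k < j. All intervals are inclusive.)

Evaluate at each i in [0,6]:
  i=0: ✓ (rhs at j=0)
  i=1: ✗ (no rhs in [1,2])
  i=2: ✓ (rhs at j=3; lhs holds on [2,2])
  i=3: ✓ (rhs at j=3)
  i=4: ✓ (rhs at j=4)
  i=5: ✗ (lhs fails at k=5 before rhs at j=6)
  i=6: ✓ (rhs at j=6)
Positions where it holds: {0, 2, 3, 4, 6} → 5.

5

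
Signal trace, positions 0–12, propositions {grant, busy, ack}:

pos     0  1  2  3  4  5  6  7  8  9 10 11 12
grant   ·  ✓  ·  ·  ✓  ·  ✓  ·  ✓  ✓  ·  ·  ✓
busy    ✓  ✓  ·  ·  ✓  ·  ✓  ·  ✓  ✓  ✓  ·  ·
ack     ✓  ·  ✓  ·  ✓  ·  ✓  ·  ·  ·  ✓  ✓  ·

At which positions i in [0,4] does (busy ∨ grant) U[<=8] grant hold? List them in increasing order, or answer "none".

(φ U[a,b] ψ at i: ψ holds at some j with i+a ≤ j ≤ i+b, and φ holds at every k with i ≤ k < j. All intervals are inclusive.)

0, 1, 4

Evaluate at each i in [0,4]:
  i=0: ✓ (rhs at j=1; lhs holds on [0,0])
  i=1: ✓ (rhs at j=1)
  i=2: ✗ (lhs fails at k=2 before rhs at j=4)
  i=3: ✗ (lhs fails at k=3 before rhs at j=4)
  i=4: ✓ (rhs at j=4)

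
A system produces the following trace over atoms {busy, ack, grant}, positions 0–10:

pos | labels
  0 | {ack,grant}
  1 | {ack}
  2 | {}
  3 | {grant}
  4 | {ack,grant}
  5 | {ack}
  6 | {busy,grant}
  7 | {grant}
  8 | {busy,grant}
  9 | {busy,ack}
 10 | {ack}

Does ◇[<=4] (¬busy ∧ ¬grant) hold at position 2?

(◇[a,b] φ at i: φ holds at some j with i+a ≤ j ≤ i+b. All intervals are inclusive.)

Check (¬busy ∧ ¬grant) at each j in [2,6]:
  j=2: true
  j=3: false
  j=4: false
  j=5: true
  j=6: false
Found at j=2 → formula holds.

Yes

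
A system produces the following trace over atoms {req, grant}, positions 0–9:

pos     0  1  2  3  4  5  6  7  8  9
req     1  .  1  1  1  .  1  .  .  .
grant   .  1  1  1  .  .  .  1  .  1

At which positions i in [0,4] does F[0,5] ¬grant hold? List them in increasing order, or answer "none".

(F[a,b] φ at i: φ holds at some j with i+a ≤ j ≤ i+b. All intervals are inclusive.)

Evaluate at each i in [0,4]:
  i=0: ✓ (witness j=0)
  i=1: ✓ (witness j=4)
  i=2: ✓ (witness j=4)
  i=3: ✓ (witness j=4)
  i=4: ✓ (witness j=4)

0, 1, 2, 3, 4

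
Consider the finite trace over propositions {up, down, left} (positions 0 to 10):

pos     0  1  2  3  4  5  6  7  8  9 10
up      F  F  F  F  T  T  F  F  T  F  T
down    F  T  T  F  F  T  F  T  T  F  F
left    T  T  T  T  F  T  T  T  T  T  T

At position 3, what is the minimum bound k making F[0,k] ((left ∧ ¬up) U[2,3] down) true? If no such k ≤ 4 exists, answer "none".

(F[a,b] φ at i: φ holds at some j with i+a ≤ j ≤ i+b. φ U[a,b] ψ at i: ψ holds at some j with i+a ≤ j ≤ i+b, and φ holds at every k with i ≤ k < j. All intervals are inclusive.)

Scan j = 3,4,… for ((left ∧ ¬up) U[2,3] down):
  j=3: fails
  j=4: fails
  j=5: fails
  j=6: holds
First hit at j=6, so smallest k = 6-3 = 3.

3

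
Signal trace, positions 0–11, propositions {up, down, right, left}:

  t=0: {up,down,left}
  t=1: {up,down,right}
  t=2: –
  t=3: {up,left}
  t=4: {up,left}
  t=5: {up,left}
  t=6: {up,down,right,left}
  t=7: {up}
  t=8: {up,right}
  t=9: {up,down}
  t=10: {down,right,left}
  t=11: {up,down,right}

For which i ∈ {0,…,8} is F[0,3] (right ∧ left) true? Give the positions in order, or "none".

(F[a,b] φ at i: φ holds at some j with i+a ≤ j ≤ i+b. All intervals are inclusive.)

3, 4, 5, 6, 7, 8

Evaluate at each i in [0,8]:
  i=0: ✗ (none in [0,3])
  i=1: ✗ (none in [1,4])
  i=2: ✗ (none in [2,5])
  i=3: ✓ (witness j=6)
  i=4: ✓ (witness j=6)
  i=5: ✓ (witness j=6)
  i=6: ✓ (witness j=6)
  i=7: ✓ (witness j=10)
  i=8: ✓ (witness j=10)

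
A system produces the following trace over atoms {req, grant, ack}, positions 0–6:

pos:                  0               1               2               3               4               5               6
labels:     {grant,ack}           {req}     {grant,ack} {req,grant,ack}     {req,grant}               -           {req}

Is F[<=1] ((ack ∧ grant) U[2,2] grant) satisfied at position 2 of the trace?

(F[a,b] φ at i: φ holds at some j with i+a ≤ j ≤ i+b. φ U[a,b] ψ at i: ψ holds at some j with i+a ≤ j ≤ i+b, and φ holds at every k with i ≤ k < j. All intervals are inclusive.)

Yes

Check ((ack ∧ grant) U[2,2] grant) at each j in [2,3]:
  j=2: holds
  j=3: fails
Found at j=2 → formula holds.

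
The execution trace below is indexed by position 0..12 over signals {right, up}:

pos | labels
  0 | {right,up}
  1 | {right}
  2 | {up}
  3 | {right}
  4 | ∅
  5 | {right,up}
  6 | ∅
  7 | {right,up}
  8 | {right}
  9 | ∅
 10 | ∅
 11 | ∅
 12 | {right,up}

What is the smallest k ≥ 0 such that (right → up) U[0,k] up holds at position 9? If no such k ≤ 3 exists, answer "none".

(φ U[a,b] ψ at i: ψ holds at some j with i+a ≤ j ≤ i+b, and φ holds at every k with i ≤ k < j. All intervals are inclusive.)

Need earliest j ≥ 9 with up, and (right → up) at every k in [9,j-1].
  j=9: rhs fails.
  j=10: rhs fails.
  j=11: rhs fails.
  j=12: rhs holds; lhs holds on [9,11]. k = 3.

3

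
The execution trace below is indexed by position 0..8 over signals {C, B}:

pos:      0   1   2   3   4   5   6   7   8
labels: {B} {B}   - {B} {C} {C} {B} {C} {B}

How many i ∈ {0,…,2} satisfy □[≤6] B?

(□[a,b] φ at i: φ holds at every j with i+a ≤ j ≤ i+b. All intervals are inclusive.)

Evaluate at each i in [0,2]:
  i=0: ✗ (fails at j=2)
  i=1: ✗ (fails at j=2)
  i=2: ✗ (fails at j=2)
Positions where it holds: {} → 0.

0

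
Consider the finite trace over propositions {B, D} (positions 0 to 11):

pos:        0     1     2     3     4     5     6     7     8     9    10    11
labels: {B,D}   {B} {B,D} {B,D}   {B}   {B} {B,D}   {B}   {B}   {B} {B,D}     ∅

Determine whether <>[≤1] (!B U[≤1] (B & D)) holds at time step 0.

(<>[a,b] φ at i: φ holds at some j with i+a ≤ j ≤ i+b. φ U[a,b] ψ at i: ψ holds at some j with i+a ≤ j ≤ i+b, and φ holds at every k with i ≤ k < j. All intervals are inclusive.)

Check (!B U[≤1] (B & D)) at each j in [0,1]:
  j=0: holds
  j=1: fails
Found at j=0 → formula holds.

True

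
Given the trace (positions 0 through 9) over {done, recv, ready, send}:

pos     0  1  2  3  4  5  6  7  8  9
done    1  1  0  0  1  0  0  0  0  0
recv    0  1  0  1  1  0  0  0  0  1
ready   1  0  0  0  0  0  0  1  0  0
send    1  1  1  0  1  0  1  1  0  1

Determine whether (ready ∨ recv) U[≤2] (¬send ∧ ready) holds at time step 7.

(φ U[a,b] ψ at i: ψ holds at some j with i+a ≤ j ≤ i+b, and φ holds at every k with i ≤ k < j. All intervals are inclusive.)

Need some j in [7,9] with (¬send ∧ ready), and (ready ∨ recv) at every k in [7,j-1].
  j=7: (¬send ∧ ready) false.
  j=8: (¬send ∧ ready) false.
  j=9: (¬send ∧ ready) false.
No j in the window works → until fails.

No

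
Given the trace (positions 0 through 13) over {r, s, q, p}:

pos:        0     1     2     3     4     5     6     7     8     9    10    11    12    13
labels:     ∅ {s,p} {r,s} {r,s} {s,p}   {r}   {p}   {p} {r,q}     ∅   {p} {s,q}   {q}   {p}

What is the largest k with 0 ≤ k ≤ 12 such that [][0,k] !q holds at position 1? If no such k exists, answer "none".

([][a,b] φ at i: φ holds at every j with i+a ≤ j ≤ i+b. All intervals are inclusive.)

!q must hold from j=1 onward; find where it first fails.
  j=1: holds
  j=2: holds
  j=3: holds
  j=4: holds
  j=5: holds
  j=6: holds
  j=7: holds
  j=8: fails
Holds on [1,7], so largest k = 6.

6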